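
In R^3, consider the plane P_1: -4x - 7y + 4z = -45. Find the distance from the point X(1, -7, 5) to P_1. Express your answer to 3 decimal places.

n·X − d = (-4)·(1) + (-7)·(-7) + (4)·(5) − (-45) = 110; |n| = √81.
Distance = |110| / √81 = 110/√81 ≈ 12.222.

12.222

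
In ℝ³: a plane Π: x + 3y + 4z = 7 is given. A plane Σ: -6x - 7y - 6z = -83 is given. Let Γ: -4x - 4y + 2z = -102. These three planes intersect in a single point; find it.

Solving the 3×3 linear system x + 3y + 4z = 7, -6x - 7y - 6z = -83, -4x - 4y + 2z = -102 (e.g. by elimination or Cramer's rule, determinant = 54) gives (10, 11, -9).

(10, 11, -9)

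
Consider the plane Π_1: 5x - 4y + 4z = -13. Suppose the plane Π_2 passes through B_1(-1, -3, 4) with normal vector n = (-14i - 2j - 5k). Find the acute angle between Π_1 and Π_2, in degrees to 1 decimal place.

Π_2: n·r = n·B_1 gives -14x - 2y - 5z = 0.
cos θ = |n₁·n₂| / (|n₁||n₂|) = |-82| / (√57 · √225).
θ = arccos(0.72408) ≈ 43.6°.

43.6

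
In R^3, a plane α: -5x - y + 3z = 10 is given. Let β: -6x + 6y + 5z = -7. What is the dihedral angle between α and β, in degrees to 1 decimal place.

cos θ = |n₁·n₂| / (|n₁||n₂|) = |39| / (√35 · √97).
θ = arccos(0.66934) ≈ 48.0°.

48.0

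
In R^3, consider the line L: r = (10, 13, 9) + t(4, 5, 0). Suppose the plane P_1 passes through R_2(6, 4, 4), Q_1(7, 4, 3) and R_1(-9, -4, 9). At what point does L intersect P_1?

R_2Q_1 = (1, 0, -1), R_2R_1 = (-15, -8, 5); a normal to P_1 is R_2Q_1 × R_2R_1 = (-8, 10, -8).
Using R_2: P_1 has equation -8x + 10y - 8z = -40.
Substitute r = (10, 13, 9) + t(4, 5, 0) into the plane: -22 + 18t = -40, so t = -1.
Intersection: (10, 13, 9) + (-1)·(4, 5, 0) = (6, 8, 9).

(6, 8, 9)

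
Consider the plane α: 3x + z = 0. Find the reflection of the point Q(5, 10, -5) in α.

λ = (n·Q − d)/|n|² = (10 − 0)/10 = 1.
Reflection = Q − 2λn = (5, 10, -5) − 2·(3, 0, 1) = (-1, 10, -7).

(-1, 10, -7)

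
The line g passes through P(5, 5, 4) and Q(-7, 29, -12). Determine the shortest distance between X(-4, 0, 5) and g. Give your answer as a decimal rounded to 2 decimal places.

10.31

A direction vector for g is Q − P = (-12, 24, -16).
Taking (5, 5, 4) on g with direction v = (-12, 24, -16): w = X − (5, 5, 4) = (-9, -5, 1), and w × v = (56, -156, -276).
Distance = |w × v| / |v| = √103648 / √976 ≈ 10.31.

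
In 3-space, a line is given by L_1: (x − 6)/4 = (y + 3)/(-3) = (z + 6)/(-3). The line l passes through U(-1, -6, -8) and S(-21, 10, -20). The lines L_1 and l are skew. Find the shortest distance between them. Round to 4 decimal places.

L_1 has direction (4, -3, -3) through (6, -3, -6).
A direction vector for l is S − U = (-20, 16, -12).
Common perpendicular direction n = (4, -3, -3) × (-20, 16, -12) = (84, 108, 4).
With w = (-1, -6, -8) − (6, -3, -6) = (-7, -3, -2), w · n = -920.
Distance = |w · n| / |n| = |-920| / √18736 ≈ 6.7212.

6.7212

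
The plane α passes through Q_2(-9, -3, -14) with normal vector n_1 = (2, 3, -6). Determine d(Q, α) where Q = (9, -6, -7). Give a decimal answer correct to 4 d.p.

2.1429

α: n_1·r = n_1·Q_2 gives 2x + 3y - 6z = 57.
n·Q − d = (2)·(9) + (3)·(-6) + (-6)·(-7) − 57 = -15; |n| = √49.
Distance = |-15| / √49 = 15/√49 ≈ 2.1429.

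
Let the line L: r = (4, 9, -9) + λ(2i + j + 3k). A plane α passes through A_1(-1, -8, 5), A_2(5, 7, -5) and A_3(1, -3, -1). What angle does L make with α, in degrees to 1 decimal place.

23.4

A_1A_2 = (6, 15, -10), A_1A_3 = (2, 5, -6); a normal to α is A_1A_2 × A_1A_3 = (-40, 16, 0).
Using A_1: α has equation -40x + 16y = -88.
sin θ = |n·v| / (|n||v|) = |-64| / (√1856 · √14) = 0.39703.
θ ≈ 23.4°.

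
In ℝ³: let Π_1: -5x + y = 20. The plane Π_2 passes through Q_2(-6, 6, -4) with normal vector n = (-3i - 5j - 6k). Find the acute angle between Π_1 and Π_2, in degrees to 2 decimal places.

76.44

Π_2: n·r = n·Q_2 gives -3x - 5y - 6z = 12.
cos θ = |n₁·n₂| / (|n₁||n₂|) = |10| / (√26 · √70).
θ = arccos(0.23440) ≈ 76.44°.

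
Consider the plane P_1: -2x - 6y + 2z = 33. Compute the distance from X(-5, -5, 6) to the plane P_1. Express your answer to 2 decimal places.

2.86

n·X − d = (-2)·(-5) + (-6)·(-5) + (2)·(6) − 33 = 19; |n| = √44.
Distance = |19| / √44 = 19/√44 ≈ 2.86.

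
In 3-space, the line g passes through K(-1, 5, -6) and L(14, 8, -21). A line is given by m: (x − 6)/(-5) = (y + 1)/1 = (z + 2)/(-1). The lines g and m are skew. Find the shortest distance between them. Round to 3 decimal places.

A direction vector for g is L − K = (15, 3, -15).
m has direction (-5, 1, -1) through (6, -1, -2).
Common perpendicular direction n = (15, 3, -15) × (-5, 1, -1) = (12, 90, 30).
With w = (6, -1, -2) − (-1, 5, -6) = (7, -6, 4), w · n = -336.
Distance = |w · n| / |n| = |-336| / √9144 ≈ 3.514.

3.514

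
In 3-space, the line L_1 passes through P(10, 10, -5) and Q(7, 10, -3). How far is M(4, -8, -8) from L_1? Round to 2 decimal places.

18.92

A direction vector for L_1 is Q − P = (-3, 0, 2).
Taking (10, 10, -5) on L_1 with direction v = (-3, 0, 2): w = M − (10, 10, -5) = (-6, -18, -3), and w × v = (-36, 21, -54).
Distance = |w × v| / |v| = √4653 / √13 ≈ 18.92.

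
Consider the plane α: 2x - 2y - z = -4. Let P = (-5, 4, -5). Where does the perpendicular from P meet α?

Foot = P − λn with λ = (n·P − d)/|n|² = (-13 − (-4))/9 = -1.
Foot = (-5, 4, -5) − (-1)·(2, -2, -1) = (-3, 2, -6).

(-3, 2, -6)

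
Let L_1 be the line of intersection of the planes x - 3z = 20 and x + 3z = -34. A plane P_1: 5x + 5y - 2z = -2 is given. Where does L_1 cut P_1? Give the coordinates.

(-7, 3, -9)

Direction of L_1: (1, 0, -3) × (1, 0, 3) = (0, -6, 0).
A point on L_1: solving the two plane equations with y = 0 gives (-7, 0, -9).
Substitute r = (-7, 0, -9) + t(0, -6, 0) into the plane: -17 + (-30)t = -2, so t = -1/2.
Intersection: (-7, 0, -9) + (-1/2)·(0, -6, 0) = (-7, 3, -9).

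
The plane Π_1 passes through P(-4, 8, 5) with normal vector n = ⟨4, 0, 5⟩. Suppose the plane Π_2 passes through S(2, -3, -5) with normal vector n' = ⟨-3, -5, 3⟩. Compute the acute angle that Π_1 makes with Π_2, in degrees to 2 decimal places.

85.90

Π_1: n·r = n·P gives 4x + 5z = 9.
Π_2: n'·r = n'·S gives -3x - 5y + 3z = -6.
cos θ = |n₁·n₂| / (|n₁||n₂|) = |3| / (√41 · √43).
θ = arccos(0.07145) ≈ 85.90°.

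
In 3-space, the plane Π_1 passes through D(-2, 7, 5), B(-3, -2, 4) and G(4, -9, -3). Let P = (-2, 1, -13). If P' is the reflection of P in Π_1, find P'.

(14, -3, 7)

DB = (-1, -9, -1), DG = (6, -16, -8); a normal to Π_1 is DB × DG = (56, -14, 70).
Using D: Π_1 has equation 56x - 14y + 70z = 140.
λ = (n·P − d)/|n|² = (-1036 − 140)/8232 = -1/7.
Reflection = P − 2λn = (-2, 1, -13) − (-2/7)·(56, -14, 70) = (14, -3, 7).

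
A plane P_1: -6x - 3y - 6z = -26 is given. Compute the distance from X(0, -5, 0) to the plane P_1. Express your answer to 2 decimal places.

4.56

n·X − d = (-6)·(0) + (-3)·(-5) + (-6)·(0) − (-26) = 41; |n| = √81.
Distance = |41| / √81 = 41/√81 ≈ 4.56.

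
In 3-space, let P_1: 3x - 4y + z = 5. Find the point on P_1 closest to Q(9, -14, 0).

(0, -2, -3)

Foot = Q − λn with λ = (n·Q − d)/|n|² = (83 − 5)/26 = 3.
Foot = (9, -14, 0) − 3·(3, -4, 1) = (0, -2, -3).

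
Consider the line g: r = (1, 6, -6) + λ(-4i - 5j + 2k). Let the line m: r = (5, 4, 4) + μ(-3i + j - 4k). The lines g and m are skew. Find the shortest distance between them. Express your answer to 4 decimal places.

2.1643

Common perpendicular direction n = (-4, -5, 2) × (-3, 1, -4) = (18, -22, -19).
With w = (5, 4, 4) − (1, 6, -6) = (4, -2, 10), w · n = -74.
Distance = |w · n| / |n| = |-74| / √1169 ≈ 2.1643.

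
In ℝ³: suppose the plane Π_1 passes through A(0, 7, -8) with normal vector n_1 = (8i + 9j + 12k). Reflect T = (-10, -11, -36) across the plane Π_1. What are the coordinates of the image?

(22, 25, 12)

Π_1: n_1·r = n_1·A gives 8x + 9y + 12z = -33.
λ = (n·T − d)/|n|² = (-611 − (-33))/289 = -2.
Reflection = T − 2λn = (-10, -11, -36) − (-4)·(8, 9, 12) = (22, 25, 12).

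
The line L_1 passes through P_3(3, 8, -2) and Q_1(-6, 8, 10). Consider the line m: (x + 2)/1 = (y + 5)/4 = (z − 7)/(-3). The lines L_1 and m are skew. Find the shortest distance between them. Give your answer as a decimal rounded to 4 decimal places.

1.7948

A direction vector for L_1 is Q_1 − P_3 = (-9, 0, 12).
m has direction (1, 4, -3) through (-2, -5, 7).
Common perpendicular direction n = (-9, 0, 12) × (1, 4, -3) = (-48, -15, -36).
With w = (-2, -5, 7) − (3, 8, -2) = (-5, -13, 9), w · n = 111.
Distance = |w · n| / |n| = |111| / √3825 ≈ 1.7948.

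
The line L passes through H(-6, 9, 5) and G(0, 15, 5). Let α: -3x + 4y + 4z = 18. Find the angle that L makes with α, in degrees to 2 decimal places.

A direction vector for L is G − H = (6, 6, 0).
sin θ = |n·v| / (|n||v|) = |6| / (√41 · √72) = 0.11043.
θ ≈ 6.34°.

6.34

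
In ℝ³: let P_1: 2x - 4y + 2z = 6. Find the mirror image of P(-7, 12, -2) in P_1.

(5, -12, 10)

λ = (n·P − d)/|n|² = (-66 − 6)/24 = -3.
Reflection = P − 2λn = (-7, 12, -2) − (-6)·(2, -4, 2) = (5, -12, 10).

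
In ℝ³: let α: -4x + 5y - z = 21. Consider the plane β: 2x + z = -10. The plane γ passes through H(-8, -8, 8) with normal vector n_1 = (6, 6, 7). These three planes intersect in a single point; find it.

γ: n_1·r = n_1·H gives 6x + 6y + 7z = -40.
Solving the 3×3 linear system -4x + 5y - z = 21, 2x + z = -10, 6x + 6y + 7z = -40 (e.g. by elimination or Cramer's rule, determinant = -28) gives (-3, 1, -4).

(-3, 1, -4)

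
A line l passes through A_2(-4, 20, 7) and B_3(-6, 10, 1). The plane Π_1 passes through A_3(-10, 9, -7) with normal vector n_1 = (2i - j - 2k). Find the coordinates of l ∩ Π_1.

A direction vector for l is B_3 − A_2 = (-2, -10, -6).
Π_1: n_1·r = n_1·A_3 gives 2x - y - 2z = -15.
Substitute r = (-4, 20, 7) + t(-2, -10, -6) into the plane: -42 + 18t = -15, so t = 3/2.
Intersection: (-4, 20, 7) + (3/2)·(-2, -10, -6) = (-7, 5, -2).

(-7, 5, -2)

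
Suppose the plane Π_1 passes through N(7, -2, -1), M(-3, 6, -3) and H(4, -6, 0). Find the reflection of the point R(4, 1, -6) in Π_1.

(4, 3, 2)

NM = (-10, 8, -2), NH = (-3, -4, 1); a normal to Π_1 is NM × NH = (0, 16, 64).
Using N: Π_1 has equation 16y + 64z = -96.
λ = (n·R − d)/|n|² = (-368 − (-96))/4352 = -1/16.
Reflection = R − 2λn = (4, 1, -6) − (-1/8)·(0, 16, 64) = (4, 3, 2).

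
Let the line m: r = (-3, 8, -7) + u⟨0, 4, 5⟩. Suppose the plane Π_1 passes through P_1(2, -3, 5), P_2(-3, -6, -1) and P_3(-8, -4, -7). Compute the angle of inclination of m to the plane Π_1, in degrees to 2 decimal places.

P_1P_2 = (-5, -3, -6), P_1P_3 = (-10, -1, -12); a normal to Π_1 is P_1P_2 × P_1P_3 = (30, 0, -25).
Using P_1: Π_1 has equation 30x - 25z = -65.
sin θ = |n·v| / (|n||v|) = |-125| / (√1525 · √41) = 0.49990.
θ ≈ 29.99°.

29.99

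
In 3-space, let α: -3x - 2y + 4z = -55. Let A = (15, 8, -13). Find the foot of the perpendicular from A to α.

Foot = A − λn with λ = (n·A − d)/|n|² = (-113 − (-55))/29 = -2.
Foot = (15, 8, -13) − (-2)·(-3, -2, 4) = (9, 4, -5).

(9, 4, -5)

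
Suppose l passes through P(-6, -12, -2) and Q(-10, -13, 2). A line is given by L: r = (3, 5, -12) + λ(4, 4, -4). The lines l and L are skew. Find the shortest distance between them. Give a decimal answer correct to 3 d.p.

0.707

A direction vector for l is Q − P = (-4, -1, 4).
Common perpendicular direction n = (-4, -1, 4) × (4, 4, -4) = (-12, 0, -12).
With w = (3, 5, -12) − (-6, -12, -2) = (9, 17, -10), w · n = 12.
Distance = |w · n| / |n| = |12| / √288 ≈ 0.707.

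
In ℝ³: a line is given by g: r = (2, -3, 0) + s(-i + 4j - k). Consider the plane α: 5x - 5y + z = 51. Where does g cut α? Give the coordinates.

(3, -7, 1)

Substitute r = (2, -3, 0) + t(-1, 4, -1) into the plane: 25 + (-26)t = 51, so t = -1.
Intersection: (2, -3, 0) + (-1)·(-1, 4, -1) = (3, -7, 1).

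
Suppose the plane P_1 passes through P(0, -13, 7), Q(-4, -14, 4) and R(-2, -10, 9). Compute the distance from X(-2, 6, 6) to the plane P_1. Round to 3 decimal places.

PQ = (-4, -1, -3), PR = (-2, 3, 2); a normal to P_1 is PQ × PR = (7, 14, -14).
Using P: P_1 has equation 7x + 14y - 14z = -280.
n·X − d = (7)·(-2) + (14)·(6) + (-14)·(6) − (-280) = 266; |n| = √441.
Distance = |266| / √441 = 266/√441 ≈ 12.667.

12.667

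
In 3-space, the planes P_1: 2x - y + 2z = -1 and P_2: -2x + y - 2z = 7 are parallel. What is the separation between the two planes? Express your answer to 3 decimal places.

2.000

Rescale P_2 by 1/(-1): 2x - y + 2z = -7. Then distance = |-1 − (-7)| / √9 ≈ 2.000.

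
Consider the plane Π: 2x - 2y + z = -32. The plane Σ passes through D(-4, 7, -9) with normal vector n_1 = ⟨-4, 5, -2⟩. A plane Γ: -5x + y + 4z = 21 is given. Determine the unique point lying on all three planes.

Σ: n_1·r = n_1·D gives -4x + 5y - 2z = 69.
Solving the 3×3 linear system 2x - 2y + z = -32, -4x + 5y - 2z = 69, -5x + y + 4z = 21 (e.g. by elimination or Cramer's rule, determinant = 13) gives (-8, 5, -6).

(-8, 5, -6)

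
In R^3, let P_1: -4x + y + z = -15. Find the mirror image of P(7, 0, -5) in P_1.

(-1, 2, -3)

λ = (n·P − d)/|n|² = (-33 − (-15))/18 = -1.
Reflection = P − 2λn = (7, 0, -5) − (-2)·(-4, 1, 1) = (-1, 2, -3).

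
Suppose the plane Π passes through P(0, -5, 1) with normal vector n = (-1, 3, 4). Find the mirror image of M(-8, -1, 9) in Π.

(-4, -13, -7)

Π: n·r = n·P gives -x + 3y + 4z = -11.
λ = (n·M − d)/|n|² = (41 − (-11))/26 = 2.
Reflection = M − 2λn = (-8, -1, 9) − 4·(-1, 3, 4) = (-4, -13, -7).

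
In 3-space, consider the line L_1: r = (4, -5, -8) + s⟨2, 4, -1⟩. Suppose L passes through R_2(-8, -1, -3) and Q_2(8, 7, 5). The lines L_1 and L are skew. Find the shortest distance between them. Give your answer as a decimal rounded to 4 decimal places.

12.0798

A direction vector for L is Q_2 − R_2 = (16, 8, 8).
Common perpendicular direction n = (2, 4, -1) × (16, 8, 8) = (40, -32, -48).
With w = (-8, -1, -3) − (4, -5, -8) = (-12, 4, 5), w · n = -848.
Distance = |w · n| / |n| = |-848| / √4928 ≈ 12.0798.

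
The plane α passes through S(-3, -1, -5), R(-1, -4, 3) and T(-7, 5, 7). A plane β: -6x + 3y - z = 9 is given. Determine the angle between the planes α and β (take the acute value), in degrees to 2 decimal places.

SR = (2, -3, 8), ST = (-4, 6, 12); a normal to α is SR × ST = (-84, -56, 0).
Using S: α has equation -84x - 56y = 308.
cos θ = |n₁·n₂| / (|n₁||n₂|) = |336| / (√10192 · √46).
θ = arccos(0.49072) ≈ 60.61°.

60.61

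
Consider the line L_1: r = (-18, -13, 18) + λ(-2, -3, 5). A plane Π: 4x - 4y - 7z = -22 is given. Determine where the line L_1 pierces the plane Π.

Substitute r = (-18, -13, 18) + t(-2, -3, 5) into the plane: -146 + (-31)t = -22, so t = -4.
Intersection: (-18, -13, 18) + (-4)·(-2, -3, 5) = (-10, -1, -2).

(-10, -1, -2)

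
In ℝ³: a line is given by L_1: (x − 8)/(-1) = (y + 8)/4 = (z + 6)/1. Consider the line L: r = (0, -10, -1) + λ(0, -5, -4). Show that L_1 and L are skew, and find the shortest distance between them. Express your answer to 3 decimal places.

9.507

L_1 has direction (-1, 4, 1) through (8, -8, -6).
Common perpendicular direction n = (-1, 4, 1) × (0, -5, -4) = (-11, -4, 5).
With w = (0, -10, -1) − (8, -8, -6) = (-8, -2, 5), w · n = 121.
Since n ≠ 0 the lines are not parallel, and w · n = 121 ≠ 0 so they do not intersect; hence they are skew.
Distance = |w · n| / |n| = |121| / √162 ≈ 9.507.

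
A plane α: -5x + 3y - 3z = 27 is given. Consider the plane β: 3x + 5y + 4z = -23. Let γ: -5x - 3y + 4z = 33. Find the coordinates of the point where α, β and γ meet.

(-6, -1, 0)

Solving the 3×3 linear system -5x + 3y - 3z = 27, 3x + 5y + 4z = -23, -5x - 3y + 4z = 33 (e.g. by elimination or Cramer's rule, determinant = -304) gives (-6, -1, 0).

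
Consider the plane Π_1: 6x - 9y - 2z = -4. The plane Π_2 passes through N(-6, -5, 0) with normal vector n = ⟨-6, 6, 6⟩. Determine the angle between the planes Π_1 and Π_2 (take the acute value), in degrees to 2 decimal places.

26.84

Π_2: n·r = n·N gives -6x + 6y + 6z = 6.
cos θ = |n₁·n₂| / (|n₁||n₂|) = |-102| / (√121 · √108).
θ = arccos(0.89227) ≈ 26.84°.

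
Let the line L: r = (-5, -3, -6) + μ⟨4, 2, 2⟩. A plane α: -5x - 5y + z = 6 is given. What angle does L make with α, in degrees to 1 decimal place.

sin θ = |n·v| / (|n||v|) = |-28| / (√51 · √24) = 0.80033.
θ ≈ 53.2°.

53.2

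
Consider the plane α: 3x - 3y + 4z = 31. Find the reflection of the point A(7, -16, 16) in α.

λ = (n·A − d)/|n|² = (133 − 31)/34 = 3.
Reflection = A − 2λn = (7, -16, 16) − 6·(3, -3, 4) = (-11, 2, -8).

(-11, 2, -8)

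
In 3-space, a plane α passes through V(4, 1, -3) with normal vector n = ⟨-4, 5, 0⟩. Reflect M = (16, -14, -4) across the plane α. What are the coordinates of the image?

α: n·r = n·V gives -4x + 5y = -11.
λ = (n·M − d)/|n|² = (-134 − (-11))/41 = -3.
Reflection = M − 2λn = (16, -14, -4) − (-6)·(-4, 5, 0) = (-8, 16, -4).

(-8, 16, -4)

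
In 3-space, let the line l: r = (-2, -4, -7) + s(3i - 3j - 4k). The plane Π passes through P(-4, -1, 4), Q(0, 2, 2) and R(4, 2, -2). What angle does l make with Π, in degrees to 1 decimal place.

PQ = (4, 3, -2), PR = (8, 3, -6); a normal to Π is PQ × PR = (-12, 8, -12).
Using P: Π has equation -12x + 8y - 12z = -8.
sin θ = |n·v| / (|n||v|) = |-12| / (√352 · √34) = 0.10969.
θ ≈ 6.3°.

6.3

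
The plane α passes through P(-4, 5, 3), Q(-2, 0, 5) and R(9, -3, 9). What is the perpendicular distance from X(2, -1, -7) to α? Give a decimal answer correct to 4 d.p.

12.4506

PQ = (2, -5, 2), PR = (13, -8, 6); a normal to α is PQ × PR = (-14, 14, 49).
Using P: α has equation -14x + 14y + 49z = 273.
n·X − d = (-14)·(2) + (14)·(-1) + (49)·(-7) − 273 = -658; |n| = √2793.
Distance = |-658| / √2793 = 658/√2793 ≈ 12.4506.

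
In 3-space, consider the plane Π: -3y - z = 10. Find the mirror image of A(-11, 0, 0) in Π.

(-11, -6, -2)

λ = (n·A − d)/|n|² = (0 − 10)/10 = -1.
Reflection = A − 2λn = (-11, 0, 0) − (-2)·(0, -3, -1) = (-11, -6, -2).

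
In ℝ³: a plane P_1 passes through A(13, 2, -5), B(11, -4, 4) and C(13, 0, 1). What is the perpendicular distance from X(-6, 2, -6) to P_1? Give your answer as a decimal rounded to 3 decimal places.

AB = (-2, -6, 9), AC = (0, -2, 6); a normal to P_1 is AB × AC = (-18, 12, 4).
Using A: P_1 has equation -18x + 12y + 4z = -230.
n·X − d = (-18)·(-6) + (12)·(2) + (4)·(-6) − (-230) = 338; |n| = √484.
Distance = |338| / √484 = 338/√484 ≈ 15.364.

15.364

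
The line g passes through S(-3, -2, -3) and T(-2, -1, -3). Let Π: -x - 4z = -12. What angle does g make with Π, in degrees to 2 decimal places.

9.87

A direction vector for g is T − S = (1, 1, 0).
sin θ = |n·v| / (|n||v|) = |-1| / (√17 · √2) = 0.17150.
θ ≈ 9.87°.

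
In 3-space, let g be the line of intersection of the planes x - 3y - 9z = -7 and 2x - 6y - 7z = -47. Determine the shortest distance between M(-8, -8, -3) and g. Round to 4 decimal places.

15.8114

Direction of g: (1, -3, -9) × (2, -6, -7) = (-33, -11, 0).
A point on g: solving the two plane equations with x = -10 gives (-10, 8, -3).
Taking (-10, 8, -3) on g with direction v = (-33, -11, 0): w = M − (-10, 8, -3) = (2, -16, 0), and w × v = (0, 0, -550).
Distance = |w × v| / |v| = √302500 / √1210 ≈ 15.8114.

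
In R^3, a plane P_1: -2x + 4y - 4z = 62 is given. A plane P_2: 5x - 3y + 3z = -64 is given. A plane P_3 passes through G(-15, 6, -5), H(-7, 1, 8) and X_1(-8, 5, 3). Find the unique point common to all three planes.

GH = (8, -5, 13), GX_1 = (7, -1, 8); a normal to P_3 is GH × GX_1 = (-27, 27, 27).
Using G: P_3 has equation -27x + 27y + 27z = 432.
Solving the 3×3 linear system -2x + 4y - 4z = 62, 5x - 3y + 3z = -64, -27x + 27y + 27z = 432 (e.g. by elimination or Cramer's rule, determinant = -756) gives (-5, 12, -1).

(-5, 12, -1)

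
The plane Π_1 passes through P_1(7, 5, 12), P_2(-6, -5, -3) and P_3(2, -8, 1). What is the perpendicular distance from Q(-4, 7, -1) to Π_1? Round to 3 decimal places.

P_1P_2 = (-13, -10, -15), P_1P_3 = (-5, -13, -11); a normal to Π_1 is P_1P_2 × P_1P_3 = (-85, -68, 119).
Using P_1: Π_1 has equation -85x - 68y + 119z = 493.
n·Q − d = (-85)·(-4) + (-68)·(7) + (119)·(-1) − 493 = -748; |n| = √26010.
Distance = |-748| / √26010 = 748/√26010 ≈ 4.638.

4.638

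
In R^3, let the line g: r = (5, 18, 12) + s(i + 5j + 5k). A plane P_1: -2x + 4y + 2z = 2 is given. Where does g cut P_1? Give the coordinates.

(2, 3, -3)

Substitute r = (5, 18, 12) + t(1, 5, 5) into the plane: 86 + 28t = 2, so t = -3.
Intersection: (5, 18, 12) + (-3)·(1, 5, 5) = (2, 3, -3).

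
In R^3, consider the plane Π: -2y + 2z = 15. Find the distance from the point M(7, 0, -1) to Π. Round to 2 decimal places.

6.01

n·M − d = (0)·(7) + (-2)·(0) + (2)·(-1) − 15 = -17; |n| = √8.
Distance = |-17| / √8 = 17/√8 ≈ 6.01.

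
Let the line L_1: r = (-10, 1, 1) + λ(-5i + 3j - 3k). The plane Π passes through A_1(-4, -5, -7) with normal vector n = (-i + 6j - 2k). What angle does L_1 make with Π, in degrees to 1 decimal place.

Π: n·r = n·A_1 gives -x + 6y - 2z = -12.
sin θ = |n·v| / (|n||v|) = |29| / (√41 · √43) = 0.69067.
θ ≈ 43.7°.

43.7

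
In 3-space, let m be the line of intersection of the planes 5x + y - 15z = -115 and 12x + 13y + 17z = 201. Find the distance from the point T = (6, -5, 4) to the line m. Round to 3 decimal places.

5.944

Direction of m: (5, 1, -15) × (12, 13, 17) = (212, -265, 53).
A point on m: solving the two plane equations with x = 4 gives (4, 0, 9).
Taking (4, 0, 9) on m with direction v = (212, -265, 53): w = T − (4, 0, 9) = (2, -5, -5), and w × v = (-1590, -1166, 530).
Distance = |w × v| / |v| = √4168556 / √117978 ≈ 5.944.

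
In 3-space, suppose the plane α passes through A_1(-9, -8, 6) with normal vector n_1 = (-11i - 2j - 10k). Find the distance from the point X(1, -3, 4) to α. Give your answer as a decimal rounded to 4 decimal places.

6.6667

α: n_1·r = n_1·A_1 gives -11x - 2y - 10z = 55.
n·X − d = (-11)·(1) + (-2)·(-3) + (-10)·(4) − 55 = -100; |n| = √225.
Distance = |-100| / √225 = 100/√225 ≈ 6.6667.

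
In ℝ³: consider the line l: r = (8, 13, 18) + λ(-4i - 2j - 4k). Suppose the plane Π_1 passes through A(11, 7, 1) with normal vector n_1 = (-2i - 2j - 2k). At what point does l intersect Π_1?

(0, 9, 10)

Π_1: n_1·r = n_1·A gives -2x - 2y - 2z = -38.
Substitute r = (8, 13, 18) + t(-4, -2, -4) into the plane: -78 + 20t = -38, so t = 2.
Intersection: (8, 13, 18) + 2·(-4, -2, -4) = (0, 9, 10).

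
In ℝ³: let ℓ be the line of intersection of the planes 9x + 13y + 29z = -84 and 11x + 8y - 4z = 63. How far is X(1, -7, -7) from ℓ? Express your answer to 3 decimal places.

Direction of ℓ: (9, 13, 29) × (11, 8, -4) = (-284, 355, -71).
A point on ℓ: solving the two plane equations with x = 5 gives (5, -1, -4).
Taking (5, -1, -4) on ℓ with direction v = (-284, 355, -71): w = X − (5, -1, -4) = (-4, -6, -3), and w × v = (1491, 568, -3124).
Distance = |w × v| / |v| = √12305081 / √211722 ≈ 7.624.

7.624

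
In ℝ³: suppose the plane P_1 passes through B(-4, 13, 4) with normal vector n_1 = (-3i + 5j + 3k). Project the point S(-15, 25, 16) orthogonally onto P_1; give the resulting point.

(-6, 10, 7)

P_1: n_1·r = n_1·B gives -3x + 5y + 3z = 89.
Foot = S − λn with λ = (n·S − d)/|n|² = (218 − 89)/43 = 3.
Foot = (-15, 25, 16) − 3·(-3, 5, 3) = (-6, 10, 7).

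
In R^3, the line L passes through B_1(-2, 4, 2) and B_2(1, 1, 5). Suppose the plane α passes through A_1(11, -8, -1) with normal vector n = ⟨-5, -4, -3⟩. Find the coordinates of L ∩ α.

A direction vector for L is B_2 − B_1 = (3, -3, 3).
α: n·r = n·A_1 gives -5x - 4y - 3z = -20.
Substitute r = (-2, 4, 2) + t(3, -3, 3) into the plane: -12 + (-12)t = -20, so t = 2/3.
Intersection: (-2, 4, 2) + (2/3)·(3, -3, 3) = (0, 2, 4).

(0, 2, 4)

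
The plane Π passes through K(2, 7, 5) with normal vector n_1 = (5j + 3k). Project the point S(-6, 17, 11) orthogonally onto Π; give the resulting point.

Π: n_1·r = n_1·K gives 5y + 3z = 50.
Foot = S − λn with λ = (n·S − d)/|n|² = (118 − 50)/34 = 2.
Foot = (-6, 17, 11) − 2·(0, 5, 3) = (-6, 7, 5).

(-6, 7, 5)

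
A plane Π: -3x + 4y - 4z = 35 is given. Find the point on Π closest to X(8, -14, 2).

Foot = X − λn with λ = (n·X − d)/|n|² = (-88 − 35)/41 = -3.
Foot = (8, -14, 2) − (-3)·(-3, 4, -4) = (-1, -2, -10).

(-1, -2, -10)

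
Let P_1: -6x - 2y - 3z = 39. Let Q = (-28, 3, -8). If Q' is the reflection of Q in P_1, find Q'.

(8, 15, 10)

λ = (n·Q − d)/|n|² = (186 − 39)/49 = 3.
Reflection = Q − 2λn = (-28, 3, -8) − 6·(-6, -2, -3) = (8, 15, 10).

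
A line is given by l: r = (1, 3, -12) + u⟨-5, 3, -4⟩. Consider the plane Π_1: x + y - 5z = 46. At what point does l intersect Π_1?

(6, 0, -8)

Substitute r = (1, 3, -12) + t(-5, 3, -4) into the plane: 64 + 18t = 46, so t = -1.
Intersection: (1, 3, -12) + (-1)·(-5, 3, -4) = (6, 0, -8).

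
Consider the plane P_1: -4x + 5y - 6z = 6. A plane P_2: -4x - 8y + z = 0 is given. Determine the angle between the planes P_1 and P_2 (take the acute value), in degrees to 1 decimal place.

67.7

cos θ = |n₁·n₂| / (|n₁||n₂|) = |-30| / (√77 · √81).
θ = arccos(0.37987) ≈ 67.7°.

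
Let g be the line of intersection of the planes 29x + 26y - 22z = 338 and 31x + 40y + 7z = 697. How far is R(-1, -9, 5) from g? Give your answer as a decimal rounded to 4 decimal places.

20.6140

Direction of g: (29, 26, -22) × (31, 40, 7) = (1062, -885, 354).
A point on g: solving the two plane equations with x = 8 gives (8, 10, 7).
Taking (8, 10, 7) on g with direction v = (1062, -885, 354): w = R − (8, 10, 7) = (-9, -19, -2), and w × v = (-8496, 1062, 28143).
Distance = |w × v| / |v| = √865338309 / √2036385 ≈ 20.6140.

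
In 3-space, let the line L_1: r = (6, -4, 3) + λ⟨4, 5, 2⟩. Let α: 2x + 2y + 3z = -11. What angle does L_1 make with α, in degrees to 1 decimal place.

sin θ = |n·v| / (|n||v|) = |24| / (√17 · √45) = 0.86772.
θ ≈ 60.2°.

60.2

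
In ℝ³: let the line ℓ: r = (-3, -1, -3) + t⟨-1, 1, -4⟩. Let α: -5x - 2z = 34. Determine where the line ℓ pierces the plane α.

Substitute r = (-3, -1, -3) + t(-1, 1, -4) into the plane: 21 + 13t = 34, so t = 1.
Intersection: (-3, -1, -3) + 1·(-1, 1, -4) = (-4, 0, -7).

(-4, 0, -7)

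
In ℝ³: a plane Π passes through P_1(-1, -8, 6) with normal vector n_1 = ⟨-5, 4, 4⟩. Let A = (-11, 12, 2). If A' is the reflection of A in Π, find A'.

Π: n_1·r = n_1·P_1 gives -5x + 4y + 4z = -3.
λ = (n·A − d)/|n|² = (111 − (-3))/57 = 2.
Reflection = A − 2λn = (-11, 12, 2) − 4·(-5, 4, 4) = (9, -4, -14).

(9, -4, -14)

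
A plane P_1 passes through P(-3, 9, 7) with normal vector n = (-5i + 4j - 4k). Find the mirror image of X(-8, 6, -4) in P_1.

P_1: n·r = n·P gives -5x + 4y - 4z = 23.
λ = (n·X − d)/|n|² = (80 − 23)/57 = 1.
Reflection = X − 2λn = (-8, 6, -4) − 2·(-5, 4, -4) = (2, -2, 4).

(2, -2, 4)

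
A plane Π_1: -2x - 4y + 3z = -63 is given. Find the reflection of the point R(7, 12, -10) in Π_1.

λ = (n·R − d)/|n|² = (-92 − (-63))/29 = -1.
Reflection = R − 2λn = (7, 12, -10) − (-2)·(-2, -4, 3) = (3, 4, -4).

(3, 4, -4)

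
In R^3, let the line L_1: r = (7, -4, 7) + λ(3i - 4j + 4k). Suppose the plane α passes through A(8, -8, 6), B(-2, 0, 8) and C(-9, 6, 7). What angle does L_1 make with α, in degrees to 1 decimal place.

AB = (-10, 8, 2), AC = (-17, 14, 1); a normal to α is AB × AC = (-20, -24, -4).
Using A: α has equation -20x - 24y - 4z = 8.
sin θ = |n·v| / (|n||v|) = |20| / (√992 · √41) = 0.09917.
θ ≈ 5.7°.

5.7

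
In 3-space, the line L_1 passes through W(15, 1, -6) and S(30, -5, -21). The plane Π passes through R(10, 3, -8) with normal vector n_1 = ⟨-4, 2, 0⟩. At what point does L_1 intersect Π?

A direction vector for L_1 is S − W = (15, -6, -15).
Π: n_1·r = n_1·R gives -4x + 2y = -34.
Substitute r = (15, 1, -6) + t(15, -6, -15) into the plane: -58 + (-72)t = -34, so t = -1/3.
Intersection: (15, 1, -6) + (-1/3)·(15, -6, -15) = (10, 3, -1).

(10, 3, -1)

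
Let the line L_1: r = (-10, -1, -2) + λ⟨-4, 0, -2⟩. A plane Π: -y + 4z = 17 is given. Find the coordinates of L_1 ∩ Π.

(2, -1, 4)

Substitute r = (-10, -1, -2) + t(-4, 0, -2) into the plane: -7 + (-8)t = 17, so t = -3.
Intersection: (-10, -1, -2) + (-3)·(-4, 0, -2) = (2, -1, 4).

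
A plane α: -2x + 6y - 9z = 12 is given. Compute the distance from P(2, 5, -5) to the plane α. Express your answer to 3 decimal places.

n·P − d = (-2)·(2) + (6)·(5) + (-9)·(-5) − 12 = 59; |n| = √121.
Distance = |59| / √121 = 59/√121 ≈ 5.364.

5.364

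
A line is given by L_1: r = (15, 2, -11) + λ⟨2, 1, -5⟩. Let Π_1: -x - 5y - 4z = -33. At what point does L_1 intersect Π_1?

(7, -2, 9)

Substitute r = (15, 2, -11) + t(2, 1, -5) into the plane: 19 + 13t = -33, so t = -4.
Intersection: (15, 2, -11) + (-4)·(2, 1, -5) = (7, -2, 9).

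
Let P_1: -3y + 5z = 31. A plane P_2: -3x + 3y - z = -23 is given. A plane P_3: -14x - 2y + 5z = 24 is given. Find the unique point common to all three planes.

(0, -7, 2)

Solving the 3×3 linear system -3y + 5z = 31, -3x + 3y - z = -23, -14x - 2y + 5z = 24 (e.g. by elimination or Cramer's rule, determinant = 153) gives (0, -7, 2).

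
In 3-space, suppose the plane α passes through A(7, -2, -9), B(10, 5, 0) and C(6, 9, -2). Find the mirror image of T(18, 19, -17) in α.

AB = (3, 7, 9), AC = (-1, 11, 7); a normal to α is AB × AC = (-50, -30, 40).
Using A: α has equation -50x - 30y + 40z = -650.
λ = (n·T − d)/|n|² = (-2150 − (-650))/5000 = -3/10.
Reflection = T − 2λn = (18, 19, -17) − (-3/5)·(-50, -30, 40) = (-12, 1, 7).

(-12, 1, 7)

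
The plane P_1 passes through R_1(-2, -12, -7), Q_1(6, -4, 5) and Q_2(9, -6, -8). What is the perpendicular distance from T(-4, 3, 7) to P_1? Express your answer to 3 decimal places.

R_1Q_1 = (8, 8, 12), R_1Q_2 = (11, 6, -1); a normal to P_1 is R_1Q_1 × R_1Q_2 = (-80, 140, -40).
Using R_1: P_1 has equation -80x + 140y - 40z = -1240.
n·T − d = (-80)·(-4) + (140)·(3) + (-40)·(7) − (-1240) = 1700; |n| = √27600.
Distance = |1700| / √27600 = 1700/√27600 ≈ 10.233.

10.233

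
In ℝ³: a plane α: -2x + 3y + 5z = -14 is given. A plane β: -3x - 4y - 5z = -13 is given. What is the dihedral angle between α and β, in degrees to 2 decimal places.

44.67

cos θ = |n₁·n₂| / (|n₁||n₂|) = |-31| / (√38 · √50).
θ = arccos(0.71119) ≈ 44.67°.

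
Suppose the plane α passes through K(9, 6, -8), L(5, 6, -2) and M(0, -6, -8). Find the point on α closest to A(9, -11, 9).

(-3, -2, 1)

KL = (-4, 0, 6), KM = (-9, -12, 0); a normal to α is KL × KM = (72, -54, 48).
Using K: α has equation 72x - 54y + 48z = -60.
Foot = A − λn with λ = (n·A − d)/|n|² = (1674 − (-60))/10404 = 1/6.
Foot = (9, -11, 9) − (1/6)·(72, -54, 48) = (-3, -2, 1).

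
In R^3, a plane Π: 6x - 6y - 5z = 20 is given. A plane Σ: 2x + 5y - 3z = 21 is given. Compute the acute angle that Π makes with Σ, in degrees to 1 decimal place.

cos θ = |n₁·n₂| / (|n₁||n₂|) = |-3| / (√97 · √38).
θ = arccos(0.04941) ≈ 87.2°.

87.2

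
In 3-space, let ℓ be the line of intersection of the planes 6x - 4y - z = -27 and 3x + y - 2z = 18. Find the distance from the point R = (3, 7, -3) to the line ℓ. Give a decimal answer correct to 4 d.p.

2.8284

Direction of ℓ: (6, -4, -1) × (3, 1, -2) = (9, 9, 18).
A point on ℓ: solving the two plane equations with x = 0 gives (0, 8, -5).
Taking (0, 8, -5) on ℓ with direction v = (9, 9, 18): w = R − (0, 8, -5) = (3, -1, 2), and w × v = (-36, -36, 36).
Distance = |w × v| / |v| = √3888 / √486 ≈ 2.8284.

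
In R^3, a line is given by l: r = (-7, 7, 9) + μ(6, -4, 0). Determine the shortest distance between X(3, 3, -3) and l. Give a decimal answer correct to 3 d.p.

12.203

Taking (-7, 7, 9) on l with direction v = (6, -4, 0): w = X − (-7, 7, 9) = (10, -4, -12), and w × v = (-48, -72, -16).
Distance = |w × v| / |v| = √7744 / √52 ≈ 12.203.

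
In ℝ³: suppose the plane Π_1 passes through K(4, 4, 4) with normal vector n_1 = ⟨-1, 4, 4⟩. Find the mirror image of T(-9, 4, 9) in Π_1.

Π_1: n_1·r = n_1·K gives -x + 4y + 4z = 28.
λ = (n·T − d)/|n|² = (61 − 28)/33 = 1.
Reflection = T − 2λn = (-9, 4, 9) − 2·(-1, 4, 4) = (-7, -4, 1).

(-7, -4, 1)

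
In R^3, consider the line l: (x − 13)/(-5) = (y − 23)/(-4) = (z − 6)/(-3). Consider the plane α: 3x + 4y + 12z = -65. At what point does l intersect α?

l has direction (-5, -4, -3) through (13, 23, 6).
Substitute r = (13, 23, 6) + t(-5, -4, -3) into the plane: 203 + (-67)t = -65, so t = 4.
Intersection: (13, 23, 6) + 4·(-5, -4, -3) = (-7, 7, -6).

(-7, 7, -6)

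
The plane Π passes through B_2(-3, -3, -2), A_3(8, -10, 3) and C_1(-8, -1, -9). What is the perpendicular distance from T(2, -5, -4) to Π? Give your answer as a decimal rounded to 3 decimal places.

1.765

B_2A_3 = (11, -7, 5), B_2C_1 = (-5, 2, -7); a normal to Π is B_2A_3 × B_2C_1 = (39, 52, -13).
Using B_2: Π has equation 39x + 52y - 13z = -247.
n·T − d = (39)·(2) + (52)·(-5) + (-13)·(-4) − (-247) = 117; |n| = √4394.
Distance = |117| / √4394 = 117/√4394 ≈ 1.765.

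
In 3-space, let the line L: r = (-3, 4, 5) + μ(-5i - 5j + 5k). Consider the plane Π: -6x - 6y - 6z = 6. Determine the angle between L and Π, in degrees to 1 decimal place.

19.5

sin θ = |n·v| / (|n||v|) = |30| / (√108 · √75) = 0.33333.
θ ≈ 19.5°.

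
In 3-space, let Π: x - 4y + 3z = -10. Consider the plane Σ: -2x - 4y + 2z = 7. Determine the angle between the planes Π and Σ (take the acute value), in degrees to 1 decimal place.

cos θ = |n₁·n₂| / (|n₁||n₂|) = |20| / (√26 · √24).
θ = arccos(0.80064) ≈ 36.8°.

36.8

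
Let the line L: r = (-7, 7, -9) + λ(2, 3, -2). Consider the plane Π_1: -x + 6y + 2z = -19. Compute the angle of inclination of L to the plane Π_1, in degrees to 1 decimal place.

sin θ = |n·v| / (|n||v|) = |12| / (√41 · √17) = 0.45453.
θ ≈ 27.0°.

27.0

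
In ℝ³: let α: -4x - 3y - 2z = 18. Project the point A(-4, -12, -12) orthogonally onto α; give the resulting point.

Foot = A − λn with λ = (n·A − d)/|n|² = (76 − 18)/29 = 2.
Foot = (-4, -12, -12) − 2·(-4, -3, -2) = (4, -6, -8).

(4, -6, -8)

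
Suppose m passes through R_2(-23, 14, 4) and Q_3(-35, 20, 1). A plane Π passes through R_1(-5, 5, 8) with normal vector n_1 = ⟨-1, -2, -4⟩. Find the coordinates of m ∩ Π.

A direction vector for m is Q_3 − R_2 = (-12, 6, -3).
Π: n_1·r = n_1·R_1 gives -x - 2y - 4z = -37.
Substitute r = (-23, 14, 4) + t(-12, 6, -3) into the plane: -21 + 12t = -37, so t = -4/3.
Intersection: (-23, 14, 4) + (-4/3)·(-12, 6, -3) = (-7, 6, 8).

(-7, 6, 8)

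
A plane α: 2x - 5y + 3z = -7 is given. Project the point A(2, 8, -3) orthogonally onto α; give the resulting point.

Foot = A − λn with λ = (n·A − d)/|n|² = (-45 − (-7))/38 = -1.
Foot = (2, 8, -3) − (-1)·(2, -5, 3) = (4, 3, 0).

(4, 3, 0)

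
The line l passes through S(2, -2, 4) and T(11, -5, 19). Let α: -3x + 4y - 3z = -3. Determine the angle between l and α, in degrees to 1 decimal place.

A direction vector for l is T − S = (9, -3, 15).
sin θ = |n·v| / (|n||v|) = |-84| / (√34 · √315) = 0.81168.
θ ≈ 54.3°.

54.3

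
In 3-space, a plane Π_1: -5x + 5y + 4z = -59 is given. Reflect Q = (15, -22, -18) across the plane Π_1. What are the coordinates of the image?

(-15, 8, 6)

λ = (n·Q − d)/|n|² = (-257 − (-59))/66 = -3.
Reflection = Q − 2λn = (15, -22, -18) − (-6)·(-5, 5, 4) = (-15, 8, 6).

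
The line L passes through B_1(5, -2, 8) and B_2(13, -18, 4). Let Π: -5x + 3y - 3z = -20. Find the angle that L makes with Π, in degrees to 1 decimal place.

A direction vector for L is B_2 − B_1 = (8, -16, -4).
sin θ = |n·v| / (|n||v|) = |-76| / (√43 · √336) = 0.63228.
θ ≈ 39.2°.

39.2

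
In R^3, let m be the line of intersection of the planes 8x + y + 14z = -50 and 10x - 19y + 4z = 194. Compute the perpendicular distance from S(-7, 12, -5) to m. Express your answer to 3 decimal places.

23.789

Direction of m: (8, 1, 14) × (10, -19, 4) = (270, 108, -162).
A point on m: solving the two plane equations with x = -3 gives (-3, -12, -1).
Taking (-3, -12, -1) on m with direction v = (270, 108, -162): w = S − (-3, -12, -1) = (-4, 24, -4), and w × v = (-3456, -1728, -6912).
Distance = |w × v| / |v| = √62705664 / √110808 ≈ 23.789.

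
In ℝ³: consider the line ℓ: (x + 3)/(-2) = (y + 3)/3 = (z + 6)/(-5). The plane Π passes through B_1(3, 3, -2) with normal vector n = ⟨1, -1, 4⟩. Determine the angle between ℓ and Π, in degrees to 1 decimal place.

72.9

ℓ has direction (-2, 3, -5) through (-3, -3, -6).
Π: n·r = n·B_1 gives x - y + 4z = -8.
sin θ = |n·v| / (|n||v|) = |-25| / (√18 · √38) = 0.95590.
θ ≈ 72.9°.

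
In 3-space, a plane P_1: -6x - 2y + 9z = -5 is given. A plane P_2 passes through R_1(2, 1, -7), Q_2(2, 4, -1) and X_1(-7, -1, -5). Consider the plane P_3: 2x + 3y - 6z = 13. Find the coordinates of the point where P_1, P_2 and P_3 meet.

R_1Q_2 = (0, 3, 6), R_1X_1 = (-9, -2, 2); a normal to P_2 is R_1Q_2 × R_1X_1 = (18, -54, 27).
Using R_1: P_2 has equation 18x - 54y + 27z = -207.
Solving the 3×3 linear system -6x - 2y + 9z = -5, 18x - 54y + 27z = -207, 2x + 3y - 6z = 13 (e.g. by elimination or Cramer's rule, determinant = -324) gives (-4, 1, -3).

(-4, 1, -3)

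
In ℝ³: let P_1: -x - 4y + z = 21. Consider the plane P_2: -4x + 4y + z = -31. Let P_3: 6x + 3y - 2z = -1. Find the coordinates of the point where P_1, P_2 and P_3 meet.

Solving the 3×3 linear system -x - 4y + z = 21, -4x + 4y + z = -31, 6x + 3y - 2z = -1 (e.g. by elimination or Cramer's rule, determinant = -17) gives (4, -5, 5).

(4, -5, 5)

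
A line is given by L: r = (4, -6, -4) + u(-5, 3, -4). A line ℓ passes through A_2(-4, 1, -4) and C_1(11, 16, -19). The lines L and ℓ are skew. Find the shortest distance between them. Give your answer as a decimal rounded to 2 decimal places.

5.88

A direction vector for ℓ is C_1 − A_2 = (15, 15, -15).
Common perpendicular direction n = (-5, 3, -4) × (15, 15, -15) = (15, -135, -120).
With w = (-4, 1, -4) − (4, -6, -4) = (-8, 7, 0), w · n = -1065.
Distance = |w · n| / |n| = |-1065| / √32850 ≈ 5.88.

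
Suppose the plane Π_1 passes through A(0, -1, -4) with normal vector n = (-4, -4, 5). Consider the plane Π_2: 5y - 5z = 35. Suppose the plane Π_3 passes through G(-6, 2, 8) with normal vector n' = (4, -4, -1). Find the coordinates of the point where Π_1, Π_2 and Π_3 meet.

Π_1: n·r = n·A gives -4x - 4y + 5z = -16.
Π_3: n'·r = n'·G gives 4x - 4y - z = -40.
Solving the 3×3 linear system -4x - 4y + 5z = -16, 5y - 5z = 35, 4x - 4y - z = -40 (e.g. by elimination or Cramer's rule, determinant = 80) gives (-3, 7, 0).

(-3, 7, 0)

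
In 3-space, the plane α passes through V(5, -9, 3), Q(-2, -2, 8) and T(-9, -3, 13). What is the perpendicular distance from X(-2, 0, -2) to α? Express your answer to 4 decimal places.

VQ = (-7, 7, 5), VT = (-14, 6, 10); a normal to α is VQ × VT = (40, 0, 56).
Using V: α has equation 40x + 56z = 368.
n·X − d = (40)·(-2) + (0)·(0) + (56)·(-2) − 368 = -560; |n| = √4736.
Distance = |-560| / √4736 = 560/√4736 ≈ 8.1373.

8.1373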